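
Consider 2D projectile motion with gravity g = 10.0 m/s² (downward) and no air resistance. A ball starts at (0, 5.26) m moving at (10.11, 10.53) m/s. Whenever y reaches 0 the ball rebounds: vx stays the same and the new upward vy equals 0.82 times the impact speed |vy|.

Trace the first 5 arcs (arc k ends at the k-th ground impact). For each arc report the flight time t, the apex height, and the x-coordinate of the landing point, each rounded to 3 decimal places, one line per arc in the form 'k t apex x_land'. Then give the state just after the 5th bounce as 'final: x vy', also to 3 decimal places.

Arc 1: start y=5.260, vy=10.530 → t=2.523, apex=10.804, x_land=25.507, impact vy=-14.700
  bounce: vy ← 0.82·14.700 = 12.054
Arc 2: start y=0.000, vy=12.054 → t=2.411, apex=7.265, x_land=49.880, impact vy=-12.054
  bounce: vy ← 0.82·12.054 = 9.884
Arc 3: start y=0.000, vy=9.884 → t=1.977, apex=4.885, x_land=69.865, impact vy=-9.884
  bounce: vy ← 0.82·9.884 = 8.105
Arc 4: start y=0.000, vy=8.105 → t=1.621, apex=3.285, x_land=86.254, impact vy=-8.105
  bounce: vy ← 0.82·8.105 = 6.646
Arc 5: start y=0.000, vy=6.646 → t=1.329, apex=2.208, x_land=99.692, impact vy=-6.646
  bounce: vy ← 0.82·6.646 = 5.450

1 2.523 10.804 25.507
2 2.411 7.265 49.880
3 1.977 4.885 69.865
4 1.621 3.285 86.254
5 1.329 2.208 99.692
final: 99.692 5.450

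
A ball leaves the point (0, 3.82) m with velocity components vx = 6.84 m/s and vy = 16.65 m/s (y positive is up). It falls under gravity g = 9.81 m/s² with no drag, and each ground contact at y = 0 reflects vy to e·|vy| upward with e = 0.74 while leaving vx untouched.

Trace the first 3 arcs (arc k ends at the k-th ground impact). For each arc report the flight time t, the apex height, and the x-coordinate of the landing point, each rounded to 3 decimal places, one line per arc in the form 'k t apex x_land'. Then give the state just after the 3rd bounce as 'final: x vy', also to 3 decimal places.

Arc 1: start y=3.820, vy=16.650 → t=3.610, apex=17.950, x_land=24.694, impact vy=-18.766
  bounce: vy ← 0.74·18.766 = 13.887
Arc 2: start y=0.000, vy=13.887 → t=2.831, apex=9.829, x_land=44.059, impact vy=-13.887
  bounce: vy ← 0.74·13.887 = 10.276
Arc 3: start y=0.000, vy=10.276 → t=2.095, apex=5.382, x_land=58.390, impact vy=-10.276
  bounce: vy ← 0.74·10.276 = 7.605

1 3.610 17.950 24.694
2 2.831 9.829 44.059
3 2.095 5.382 58.390
final: 58.390 7.605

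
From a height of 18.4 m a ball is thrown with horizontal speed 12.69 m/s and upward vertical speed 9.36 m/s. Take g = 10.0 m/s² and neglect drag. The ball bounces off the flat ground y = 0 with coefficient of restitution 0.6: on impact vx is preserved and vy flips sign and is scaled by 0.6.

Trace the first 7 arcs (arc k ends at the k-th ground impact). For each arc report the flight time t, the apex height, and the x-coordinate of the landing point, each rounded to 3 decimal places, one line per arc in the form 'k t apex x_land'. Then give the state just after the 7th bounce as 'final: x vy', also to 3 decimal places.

Arc 1: start y=18.400, vy=9.360 → t=3.071, apex=22.780, x_land=38.965, impact vy=-21.345
  bounce: vy ← 0.6·21.345 = 12.807
Arc 2: start y=0.000, vy=12.807 → t=2.561, apex=8.201, x_land=71.469, impact vy=-12.807
  bounce: vy ← 0.6·12.807 = 7.684
Arc 3: start y=0.000, vy=7.684 → t=1.537, apex=2.952, x_land=90.971, impact vy=-7.684
  bounce: vy ← 0.6·7.684 = 4.611
Arc 4: start y=0.000, vy=4.611 → t=0.922, apex=1.063, x_land=102.673, impact vy=-4.611
  bounce: vy ← 0.6·4.611 = 2.766
Arc 5: start y=0.000, vy=2.766 → t=0.553, apex=0.383, x_land=109.694, impact vy=-2.766
  bounce: vy ← 0.6·2.766 = 1.660
Arc 6: start y=0.000, vy=1.660 → t=0.332, apex=0.138, x_land=113.906, impact vy=-1.660
  bounce: vy ← 0.6·1.660 = 0.996
Arc 7: start y=0.000, vy=0.996 → t=0.199, apex=0.050, x_land=116.434, impact vy=-0.996
  bounce: vy ← 0.6·0.996 = 0.598

1 3.071 22.780 38.965
2 2.561 8.201 71.469
3 1.537 2.952 90.971
4 0.922 1.063 102.673
5 0.553 0.383 109.694
6 0.332 0.138 113.906
7 0.199 0.050 116.434
final: 116.434 0.598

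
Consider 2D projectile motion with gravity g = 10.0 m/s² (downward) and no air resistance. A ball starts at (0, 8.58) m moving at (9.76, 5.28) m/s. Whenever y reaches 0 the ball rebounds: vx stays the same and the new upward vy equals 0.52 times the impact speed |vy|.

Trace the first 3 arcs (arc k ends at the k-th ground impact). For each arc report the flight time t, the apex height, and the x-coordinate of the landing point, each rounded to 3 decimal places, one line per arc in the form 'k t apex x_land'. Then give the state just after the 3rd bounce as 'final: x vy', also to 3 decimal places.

1 1.940 9.974 18.938
2 1.469 2.697 33.274
3 0.764 0.729 40.729
final: 40.729 1.986

Arc 1: start y=8.580, vy=5.280 → t=1.940, apex=9.974, x_land=18.938, impact vy=-14.124
  bounce: vy ← 0.52·14.124 = 7.344
Arc 2: start y=0.000, vy=7.344 → t=1.469, apex=2.697, x_land=33.274, impact vy=-7.344
  bounce: vy ← 0.52·7.344 = 3.819
Arc 3: start y=0.000, vy=3.819 → t=0.764, apex=0.729, x_land=40.729, impact vy=-3.819
  bounce: vy ← 0.52·3.819 = 1.986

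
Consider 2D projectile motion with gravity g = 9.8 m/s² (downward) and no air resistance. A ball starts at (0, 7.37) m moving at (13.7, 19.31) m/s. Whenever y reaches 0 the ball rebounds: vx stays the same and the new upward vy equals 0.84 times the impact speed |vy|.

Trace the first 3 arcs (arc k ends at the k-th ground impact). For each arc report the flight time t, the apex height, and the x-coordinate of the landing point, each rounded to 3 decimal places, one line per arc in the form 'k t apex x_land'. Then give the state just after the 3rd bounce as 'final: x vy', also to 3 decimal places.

1 4.291 26.394 58.791
2 3.899 18.624 112.209
3 3.275 13.141 157.080
final: 157.080 13.481

Arc 1: start y=7.370, vy=19.310 → t=4.291, apex=26.394, x_land=58.791, impact vy=-22.745
  bounce: vy ← 0.84·22.745 = 19.106
Arc 2: start y=0.000, vy=19.106 → t=3.899, apex=18.624, x_land=112.209, impact vy=-19.106
  bounce: vy ← 0.84·19.106 = 16.049
Arc 3: start y=0.000, vy=16.049 → t=3.275, apex=13.141, x_land=157.080, impact vy=-16.049
  bounce: vy ← 0.84·16.049 = 13.481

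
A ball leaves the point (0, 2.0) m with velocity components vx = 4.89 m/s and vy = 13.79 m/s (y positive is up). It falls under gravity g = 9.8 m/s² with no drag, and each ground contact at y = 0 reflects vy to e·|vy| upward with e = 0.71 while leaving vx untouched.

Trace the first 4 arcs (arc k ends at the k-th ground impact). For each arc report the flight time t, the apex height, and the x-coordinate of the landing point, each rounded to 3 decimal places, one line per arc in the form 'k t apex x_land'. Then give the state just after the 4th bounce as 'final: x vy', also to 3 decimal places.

Arc 1: start y=2.000, vy=13.790 → t=2.953, apex=11.702, x_land=14.438, impact vy=-15.145
  bounce: vy ← 0.71·15.145 = 10.753
Arc 2: start y=0.000, vy=10.753 → t=2.194, apex=5.899, x_land=25.169, impact vy=-10.753
  bounce: vy ← 0.71·10.753 = 7.634
Arc 3: start y=0.000, vy=7.634 → t=1.558, apex=2.974, x_land=32.788, impact vy=-7.634
  bounce: vy ← 0.71·7.634 = 5.420
Arc 4: start y=0.000, vy=5.420 → t=1.106, apex=1.499, x_land=38.197, impact vy=-5.420
  bounce: vy ← 0.71·5.420 = 3.849

1 2.953 11.702 14.438
2 2.194 5.899 25.169
3 1.558 2.974 32.788
4 1.106 1.499 38.197
final: 38.197 3.849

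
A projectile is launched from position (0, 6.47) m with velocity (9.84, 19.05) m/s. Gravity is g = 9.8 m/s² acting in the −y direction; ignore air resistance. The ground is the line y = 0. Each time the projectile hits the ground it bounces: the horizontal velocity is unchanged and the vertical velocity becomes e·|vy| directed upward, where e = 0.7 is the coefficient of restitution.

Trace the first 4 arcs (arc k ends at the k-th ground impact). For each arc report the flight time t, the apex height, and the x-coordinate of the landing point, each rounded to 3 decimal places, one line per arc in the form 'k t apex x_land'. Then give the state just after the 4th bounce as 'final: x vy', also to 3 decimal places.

1 4.202 24.985 41.348
2 3.161 12.243 72.455
3 2.213 5.999 94.231
4 1.549 2.940 109.474
final: 109.474 5.313

Arc 1: start y=6.470, vy=19.050 → t=4.202, apex=24.985, x_land=41.348, impact vy=-22.129
  bounce: vy ← 0.7·22.129 = 15.491
Arc 2: start y=0.000, vy=15.491 → t=3.161, apex=12.243, x_land=72.455, impact vy=-15.491
  bounce: vy ← 0.7·15.491 = 10.843
Arc 3: start y=0.000, vy=10.843 → t=2.213, apex=5.999, x_land=94.231, impact vy=-10.843
  bounce: vy ← 0.7·10.843 = 7.590
Arc 4: start y=0.000, vy=7.590 → t=1.549, apex=2.940, x_land=109.474, impact vy=-7.590
  bounce: vy ← 0.7·7.590 = 5.313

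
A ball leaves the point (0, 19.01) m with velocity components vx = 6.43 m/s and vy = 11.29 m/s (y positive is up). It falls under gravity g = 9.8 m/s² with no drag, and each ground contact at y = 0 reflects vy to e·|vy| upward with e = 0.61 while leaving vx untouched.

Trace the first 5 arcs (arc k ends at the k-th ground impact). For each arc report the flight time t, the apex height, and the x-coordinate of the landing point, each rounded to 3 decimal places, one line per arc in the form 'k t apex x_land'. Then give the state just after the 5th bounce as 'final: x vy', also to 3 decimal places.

Arc 1: start y=19.010, vy=11.290 → t=3.434, apex=25.513, x_land=22.080, impact vy=-22.362
  bounce: vy ← 0.61·22.362 = 13.641
Arc 2: start y=0.000, vy=13.641 → t=2.784, apex=9.493, x_land=39.980, impact vy=-13.641
  bounce: vy ← 0.61·13.641 = 8.321
Arc 3: start y=0.000, vy=8.321 → t=1.698, apex=3.533, x_land=50.899, impact vy=-8.321
  bounce: vy ← 0.61·8.321 = 5.076
Arc 4: start y=0.000, vy=5.076 → t=1.036, apex=1.314, x_land=57.560, impact vy=-5.076
  bounce: vy ← 0.61·5.076 = 3.096
Arc 5: start y=0.000, vy=3.096 → t=0.632, apex=0.489, x_land=61.623, impact vy=-3.096
  bounce: vy ← 0.61·3.096 = 1.889

1 3.434 25.513 22.080
2 2.784 9.493 39.980
3 1.698 3.533 50.899
4 1.036 1.314 57.560
5 0.632 0.489 61.623
final: 61.623 1.889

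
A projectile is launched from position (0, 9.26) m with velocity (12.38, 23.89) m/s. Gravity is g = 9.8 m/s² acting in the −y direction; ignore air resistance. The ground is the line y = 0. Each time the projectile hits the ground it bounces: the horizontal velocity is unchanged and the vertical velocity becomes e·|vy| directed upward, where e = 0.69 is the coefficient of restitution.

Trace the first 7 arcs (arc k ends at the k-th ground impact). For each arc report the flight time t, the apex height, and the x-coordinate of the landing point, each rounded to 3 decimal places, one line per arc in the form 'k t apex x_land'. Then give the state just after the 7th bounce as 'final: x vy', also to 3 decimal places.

1 5.236 38.379 64.827
2 3.862 18.272 112.640
3 2.665 8.699 145.631
4 1.839 4.142 168.395
5 1.269 1.972 184.102
6 0.875 0.939 194.940
7 0.604 0.447 202.418
final: 202.418 2.042

Arc 1: start y=9.260, vy=23.890 → t=5.236, apex=38.379, x_land=64.827, impact vy=-27.427
  bounce: vy ← 0.69·27.427 = 18.924
Arc 2: start y=0.000, vy=18.924 → t=3.862, apex=18.272, x_land=112.640, impact vy=-18.924
  bounce: vy ← 0.69·18.924 = 13.058
Arc 3: start y=0.000, vy=13.058 → t=2.665, apex=8.699, x_land=145.631, impact vy=-13.058
  bounce: vy ← 0.69·13.058 = 9.010
Arc 4: start y=0.000, vy=9.010 → t=1.839, apex=4.142, x_land=168.395, impact vy=-9.010
  bounce: vy ← 0.69·9.010 = 6.217
Arc 5: start y=0.000, vy=6.217 → t=1.269, apex=1.972, x_land=184.102, impact vy=-6.217
  bounce: vy ← 0.69·6.217 = 4.290
Arc 6: start y=0.000, vy=4.290 → t=0.875, apex=0.939, x_land=194.940, impact vy=-4.290
  bounce: vy ← 0.69·4.290 = 2.960
Arc 7: start y=0.000, vy=2.960 → t=0.604, apex=0.447, x_land=202.418, impact vy=-2.960
  bounce: vy ← 0.69·2.960 = 2.042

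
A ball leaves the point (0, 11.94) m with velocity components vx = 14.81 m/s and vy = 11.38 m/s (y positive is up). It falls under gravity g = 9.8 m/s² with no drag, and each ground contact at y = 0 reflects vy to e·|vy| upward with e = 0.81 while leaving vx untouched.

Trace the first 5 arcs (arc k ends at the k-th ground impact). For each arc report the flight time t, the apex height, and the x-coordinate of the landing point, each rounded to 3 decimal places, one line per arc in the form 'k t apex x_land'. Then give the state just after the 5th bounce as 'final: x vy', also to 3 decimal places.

1 3.107 18.547 46.011
2 3.152 12.169 92.689
3 2.553 7.984 130.499
4 2.068 5.238 161.124
5 1.675 3.437 185.931
final: 185.931 6.648

Arc 1: start y=11.940, vy=11.380 → t=3.107, apex=18.547, x_land=46.011, impact vy=-19.066
  bounce: vy ← 0.81·19.066 = 15.444
Arc 2: start y=0.000, vy=15.444 → t=3.152, apex=12.169, x_land=92.689, impact vy=-15.444
  bounce: vy ← 0.81·15.444 = 12.509
Arc 3: start y=0.000, vy=12.509 → t=2.553, apex=7.984, x_land=130.499, impact vy=-12.509
  bounce: vy ← 0.81·12.509 = 10.133
Arc 4: start y=0.000, vy=10.133 → t=2.068, apex=5.238, x_land=161.124, impact vy=-10.133
  bounce: vy ← 0.81·10.133 = 8.207
Arc 5: start y=0.000, vy=8.207 → t=1.675, apex=3.437, x_land=185.931, impact vy=-8.207
  bounce: vy ← 0.81·8.207 = 6.648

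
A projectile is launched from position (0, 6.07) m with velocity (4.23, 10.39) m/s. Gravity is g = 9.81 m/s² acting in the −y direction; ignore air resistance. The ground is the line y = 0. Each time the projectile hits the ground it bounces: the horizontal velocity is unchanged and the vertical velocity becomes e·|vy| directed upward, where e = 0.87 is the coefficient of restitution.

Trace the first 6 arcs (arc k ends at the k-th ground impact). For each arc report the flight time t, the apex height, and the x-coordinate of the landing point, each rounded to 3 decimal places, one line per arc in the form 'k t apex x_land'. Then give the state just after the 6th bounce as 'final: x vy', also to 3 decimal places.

Arc 1: start y=6.070, vy=10.390 → t=2.595, apex=11.572, x_land=10.977, impact vy=-15.068
  bounce: vy ← 0.87·15.068 = 13.109
Arc 2: start y=0.000, vy=13.109 → t=2.673, apex=8.759, x_land=22.282, impact vy=-13.109
  bounce: vy ← 0.87·13.109 = 11.405
Arc 3: start y=0.000, vy=11.405 → t=2.325, apex=6.630, x_land=32.118, impact vy=-11.405
  bounce: vy ← 0.87·11.405 = 9.922
Arc 4: start y=0.000, vy=9.922 → t=2.023, apex=5.018, x_land=40.675, impact vy=-9.922
  bounce: vy ← 0.87·9.922 = 8.632
Arc 5: start y=0.000, vy=8.632 → t=1.760, apex=3.798, x_land=48.119, impact vy=-8.632
  bounce: vy ← 0.87·8.632 = 7.510
Arc 6: start y=0.000, vy=7.510 → t=1.531, apex=2.875, x_land=54.596, impact vy=-7.510
  bounce: vy ← 0.87·7.510 = 6.534

1 2.595 11.572 10.977
2 2.673 8.759 22.282
3 2.325 6.630 32.118
4 2.023 5.018 40.675
5 1.760 3.798 48.119
6 1.531 2.875 54.596
final: 54.596 6.534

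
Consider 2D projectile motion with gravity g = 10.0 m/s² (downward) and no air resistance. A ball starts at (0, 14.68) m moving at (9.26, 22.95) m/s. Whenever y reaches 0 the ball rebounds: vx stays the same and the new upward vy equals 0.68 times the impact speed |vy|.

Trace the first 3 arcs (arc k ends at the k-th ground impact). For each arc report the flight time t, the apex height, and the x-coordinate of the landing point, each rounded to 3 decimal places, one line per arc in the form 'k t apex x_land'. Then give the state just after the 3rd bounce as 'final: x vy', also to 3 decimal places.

1 5.159 41.015 47.773
2 3.895 18.965 83.842
3 2.649 8.770 108.370
final: 108.370 9.006

Arc 1: start y=14.680, vy=22.950 → t=5.159, apex=41.015, x_land=47.773, impact vy=-28.641
  bounce: vy ← 0.68·28.641 = 19.476
Arc 2: start y=0.000, vy=19.476 → t=3.895, apex=18.965, x_land=83.842, impact vy=-19.476
  bounce: vy ← 0.68·19.476 = 13.244
Arc 3: start y=0.000, vy=13.244 → t=2.649, apex=8.770, x_land=108.370, impact vy=-13.244
  bounce: vy ← 0.68·13.244 = 9.006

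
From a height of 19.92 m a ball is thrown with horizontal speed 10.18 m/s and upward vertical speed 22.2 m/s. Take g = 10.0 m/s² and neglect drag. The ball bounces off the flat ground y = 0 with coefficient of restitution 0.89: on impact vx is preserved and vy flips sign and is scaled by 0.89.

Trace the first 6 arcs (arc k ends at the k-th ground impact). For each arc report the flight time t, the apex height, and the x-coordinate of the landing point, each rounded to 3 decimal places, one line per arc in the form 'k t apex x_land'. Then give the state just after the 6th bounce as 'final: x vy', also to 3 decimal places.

Arc 1: start y=19.920, vy=22.200 → t=5.205, apex=44.562, x_land=52.991, impact vy=-29.854
  bounce: vy ← 0.89·29.854 = 26.570
Arc 2: start y=0.000, vy=26.570 → t=5.314, apex=35.298, x_land=107.087, impact vy=-26.570
  bounce: vy ← 0.89·26.570 = 23.647
Arc 3: start y=0.000, vy=23.647 → t=4.729, apex=27.959, x_land=155.232, impact vy=-23.647
  bounce: vy ← 0.89·23.647 = 21.046
Arc 4: start y=0.000, vy=21.046 → t=4.209, apex=22.146, x_land=198.081, impact vy=-21.046
  bounce: vy ← 0.89·21.046 = 18.731
Arc 5: start y=0.000, vy=18.731 → t=3.746, apex=17.542, x_land=236.217, impact vy=-18.731
  bounce: vy ← 0.89·18.731 = 16.670
Arc 6: start y=0.000, vy=16.670 → t=3.334, apex=13.895, x_land=270.159, impact vy=-16.670
  bounce: vy ← 0.89·16.670 = 14.837

1 5.205 44.562 52.991
2 5.314 35.298 107.087
3 4.729 27.959 155.232
4 4.209 22.146 198.081
5 3.746 17.542 236.217
6 3.334 13.895 270.159
final: 270.159 14.837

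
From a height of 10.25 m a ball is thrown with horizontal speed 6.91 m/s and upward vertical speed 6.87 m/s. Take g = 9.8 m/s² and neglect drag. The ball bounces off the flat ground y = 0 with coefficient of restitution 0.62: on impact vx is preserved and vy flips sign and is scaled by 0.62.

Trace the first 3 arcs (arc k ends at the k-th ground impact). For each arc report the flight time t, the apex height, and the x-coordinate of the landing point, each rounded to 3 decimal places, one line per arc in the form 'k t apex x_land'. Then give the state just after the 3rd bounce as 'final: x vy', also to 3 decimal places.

1 2.308 12.658 15.950
2 1.993 4.866 29.722
3 1.236 1.870 38.260
final: 38.260 3.754

Arc 1: start y=10.250, vy=6.870 → t=2.308, apex=12.658, x_land=15.950, impact vy=-15.751
  bounce: vy ← 0.62·15.751 = 9.766
Arc 2: start y=0.000, vy=9.766 → t=1.993, apex=4.866, x_land=29.722, impact vy=-9.766
  bounce: vy ← 0.62·9.766 = 6.055
Arc 3: start y=0.000, vy=6.055 → t=1.236, apex=1.870, x_land=38.260, impact vy=-6.055
  bounce: vy ← 0.62·6.055 = 3.754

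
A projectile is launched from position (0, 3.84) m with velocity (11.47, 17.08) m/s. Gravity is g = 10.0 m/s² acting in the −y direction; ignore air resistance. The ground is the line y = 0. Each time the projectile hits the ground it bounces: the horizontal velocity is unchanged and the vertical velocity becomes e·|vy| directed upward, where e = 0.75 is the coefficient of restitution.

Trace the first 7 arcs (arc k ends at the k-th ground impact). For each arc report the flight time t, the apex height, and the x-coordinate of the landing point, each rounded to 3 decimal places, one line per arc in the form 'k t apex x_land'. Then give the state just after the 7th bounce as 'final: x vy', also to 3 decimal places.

1 3.628 18.426 41.610
2 2.880 10.365 74.638
3 2.160 5.830 99.410
4 1.620 3.279 117.988
5 1.215 1.845 131.922
6 0.911 1.038 142.373
7 0.683 0.584 150.210
final: 150.210 2.562

Arc 1: start y=3.840, vy=17.080 → t=3.628, apex=18.426, x_land=41.610, impact vy=-19.197
  bounce: vy ← 0.75·19.197 = 14.398
Arc 2: start y=0.000, vy=14.398 → t=2.880, apex=10.365, x_land=74.638, impact vy=-14.398
  bounce: vy ← 0.75·14.398 = 10.798
Arc 3: start y=0.000, vy=10.798 → t=2.160, apex=5.830, x_land=99.410, impact vy=-10.798
  bounce: vy ← 0.75·10.798 = 8.099
Arc 4: start y=0.000, vy=8.099 → t=1.620, apex=3.279, x_land=117.988, impact vy=-8.099
  bounce: vy ← 0.75·8.099 = 6.074
Arc 5: start y=0.000, vy=6.074 → t=1.215, apex=1.845, x_land=131.922, impact vy=-6.074
  bounce: vy ← 0.75·6.074 = 4.556
Arc 6: start y=0.000, vy=4.556 → t=0.911, apex=1.038, x_land=142.373, impact vy=-4.556
  bounce: vy ← 0.75·4.556 = 3.417
Arc 7: start y=0.000, vy=3.417 → t=0.683, apex=0.584, x_land=150.210, impact vy=-3.417
  bounce: vy ← 0.75·3.417 = 2.562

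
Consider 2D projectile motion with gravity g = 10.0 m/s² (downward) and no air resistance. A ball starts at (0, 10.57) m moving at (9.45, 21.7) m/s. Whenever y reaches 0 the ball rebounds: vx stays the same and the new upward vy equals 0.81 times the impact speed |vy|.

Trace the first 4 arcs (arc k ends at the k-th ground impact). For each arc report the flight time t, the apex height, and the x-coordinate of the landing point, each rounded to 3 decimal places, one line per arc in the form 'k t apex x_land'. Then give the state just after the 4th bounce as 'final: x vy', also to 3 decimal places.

Arc 1: start y=10.570, vy=21.700 → t=4.782, apex=34.114, x_land=45.191, impact vy=-26.121
  bounce: vy ← 0.81·26.121 = 21.158
Arc 2: start y=0.000, vy=21.158 → t=4.232, apex=22.383, x_land=85.179, impact vy=-21.158
  bounce: vy ← 0.81·21.158 = 17.138
Arc 3: start y=0.000, vy=17.138 → t=3.428, apex=14.685, x_land=117.569, impact vy=-17.138
  bounce: vy ← 0.81·17.138 = 13.882
Arc 4: start y=0.000, vy=13.882 → t=2.776, apex=9.635, x_land=143.805, impact vy=-13.882
  bounce: vy ← 0.81·13.882 = 11.244

1 4.782 34.114 45.191
2 4.232 22.383 85.179
3 3.428 14.685 117.569
4 2.776 9.635 143.805
final: 143.805 11.244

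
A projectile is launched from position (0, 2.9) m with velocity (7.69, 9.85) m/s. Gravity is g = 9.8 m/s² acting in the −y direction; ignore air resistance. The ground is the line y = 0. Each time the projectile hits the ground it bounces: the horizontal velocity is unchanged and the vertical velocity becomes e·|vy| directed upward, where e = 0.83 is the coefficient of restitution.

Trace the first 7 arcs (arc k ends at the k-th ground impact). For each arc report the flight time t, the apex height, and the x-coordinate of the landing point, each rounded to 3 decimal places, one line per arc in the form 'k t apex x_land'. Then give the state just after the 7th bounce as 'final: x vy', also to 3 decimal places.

1 2.271 7.850 17.463
2 2.101 5.408 33.620
3 1.744 3.726 47.031
4 1.447 2.567 58.162
5 1.201 1.768 67.401
6 0.997 1.218 75.069
7 0.828 0.839 81.433
final: 81.433 3.366

Arc 1: start y=2.900, vy=9.850 → t=2.271, apex=7.850, x_land=17.463, impact vy=-12.404
  bounce: vy ← 0.83·12.404 = 10.295
Arc 2: start y=0.000, vy=10.295 → t=2.101, apex=5.408, x_land=33.620, impact vy=-10.295
  bounce: vy ← 0.83·10.295 = 8.545
Arc 3: start y=0.000, vy=8.545 → t=1.744, apex=3.726, x_land=47.031, impact vy=-8.545
  bounce: vy ← 0.83·8.545 = 7.093
Arc 4: start y=0.000, vy=7.093 → t=1.447, apex=2.567, x_land=58.162, impact vy=-7.093
  bounce: vy ← 0.83·7.093 = 5.887
Arc 5: start y=0.000, vy=5.887 → t=1.201, apex=1.768, x_land=67.401, impact vy=-5.887
  bounce: vy ← 0.83·5.887 = 4.886
Arc 6: start y=0.000, vy=4.886 → t=0.997, apex=1.218, x_land=75.069, impact vy=-4.886
  bounce: vy ← 0.83·4.886 = 4.055
Arc 7: start y=0.000, vy=4.055 → t=0.828, apex=0.839, x_land=81.433, impact vy=-4.055
  bounce: vy ← 0.83·4.055 = 3.366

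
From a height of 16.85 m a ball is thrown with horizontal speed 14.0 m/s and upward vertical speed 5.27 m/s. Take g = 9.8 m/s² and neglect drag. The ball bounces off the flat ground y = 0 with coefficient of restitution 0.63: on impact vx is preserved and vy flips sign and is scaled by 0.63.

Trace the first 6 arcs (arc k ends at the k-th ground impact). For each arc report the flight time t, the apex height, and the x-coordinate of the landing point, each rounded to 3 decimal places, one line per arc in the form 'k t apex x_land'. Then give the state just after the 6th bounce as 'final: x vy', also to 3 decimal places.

1 2.469 18.267 34.560
2 2.433 7.250 68.619
3 1.533 2.878 90.076
4 0.966 1.142 103.594
5 0.608 0.453 112.111
6 0.383 0.180 117.476
final: 117.476 1.183

Arc 1: start y=16.850, vy=5.270 → t=2.469, apex=18.267, x_land=34.560, impact vy=-18.922
  bounce: vy ← 0.63·18.922 = 11.921
Arc 2: start y=0.000, vy=11.921 → t=2.433, apex=7.250, x_land=68.619, impact vy=-11.921
  bounce: vy ← 0.63·11.921 = 7.510
Arc 3: start y=0.000, vy=7.510 → t=1.533, apex=2.878, x_land=90.076, impact vy=-7.510
  bounce: vy ← 0.63·7.510 = 4.731
Arc 4: start y=0.000, vy=4.731 → t=0.966, apex=1.142, x_land=103.594, impact vy=-4.731
  bounce: vy ← 0.63·4.731 = 2.981
Arc 5: start y=0.000, vy=2.981 → t=0.608, apex=0.453, x_land=112.111, impact vy=-2.981
  bounce: vy ← 0.63·2.981 = 1.878
Arc 6: start y=0.000, vy=1.878 → t=0.383, apex=0.180, x_land=117.476, impact vy=-1.878
  bounce: vy ← 0.63·1.878 = 1.183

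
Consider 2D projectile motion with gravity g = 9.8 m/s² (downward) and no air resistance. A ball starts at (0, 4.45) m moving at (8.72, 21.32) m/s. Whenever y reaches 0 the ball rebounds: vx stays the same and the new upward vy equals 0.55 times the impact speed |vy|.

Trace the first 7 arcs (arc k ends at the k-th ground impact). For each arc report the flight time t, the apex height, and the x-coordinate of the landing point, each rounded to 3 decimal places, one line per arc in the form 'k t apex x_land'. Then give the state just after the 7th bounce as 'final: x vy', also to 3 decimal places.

1 4.551 27.641 39.681
2 2.613 8.361 62.463
3 1.437 2.529 74.993
4 0.790 0.765 81.884
5 0.435 0.231 85.675
6 0.239 0.070 87.759
7 0.131 0.021 88.906
final: 88.906 0.354

Arc 1: start y=4.450, vy=21.320 → t=4.551, apex=27.641, x_land=39.681, impact vy=-23.276
  bounce: vy ← 0.55·23.276 = 12.802
Arc 2: start y=0.000, vy=12.802 → t=2.613, apex=8.361, x_land=62.463, impact vy=-12.802
  bounce: vy ← 0.55·12.802 = 7.041
Arc 3: start y=0.000, vy=7.041 → t=1.437, apex=2.529, x_land=74.993, impact vy=-7.041
  bounce: vy ← 0.55·7.041 = 3.873
Arc 4: start y=0.000, vy=3.873 → t=0.790, apex=0.765, x_land=81.884, impact vy=-3.873
  bounce: vy ← 0.55·3.873 = 2.130
Arc 5: start y=0.000, vy=2.130 → t=0.435, apex=0.231, x_land=85.675, impact vy=-2.130
  bounce: vy ← 0.55·2.130 = 1.171
Arc 6: start y=0.000, vy=1.171 → t=0.239, apex=0.070, x_land=87.759, impact vy=-1.171
  bounce: vy ← 0.55·1.171 = 0.644
Arc 7: start y=0.000, vy=0.644 → t=0.131, apex=0.021, x_land=88.906, impact vy=-0.644
  bounce: vy ← 0.55·0.644 = 0.354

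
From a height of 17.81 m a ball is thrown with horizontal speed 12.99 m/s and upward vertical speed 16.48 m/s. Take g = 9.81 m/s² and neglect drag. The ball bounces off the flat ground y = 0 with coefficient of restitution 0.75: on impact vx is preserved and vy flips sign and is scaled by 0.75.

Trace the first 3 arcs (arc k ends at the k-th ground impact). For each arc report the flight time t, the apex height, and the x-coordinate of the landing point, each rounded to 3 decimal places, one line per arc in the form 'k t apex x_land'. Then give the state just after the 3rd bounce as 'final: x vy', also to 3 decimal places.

1 4.220 31.653 54.821
2 3.810 17.805 104.318
3 2.858 10.015 141.442
final: 141.442 10.513

Arc 1: start y=17.810, vy=16.480 → t=4.220, apex=31.653, x_land=54.821, impact vy=-24.920
  bounce: vy ← 0.75·24.920 = 18.690
Arc 2: start y=0.000, vy=18.690 → t=3.810, apex=17.805, x_land=104.318, impact vy=-18.690
  bounce: vy ← 0.75·18.690 = 14.018
Arc 3: start y=0.000, vy=14.018 → t=2.858, apex=10.015, x_land=141.442, impact vy=-14.018
  bounce: vy ← 0.75·14.018 = 10.513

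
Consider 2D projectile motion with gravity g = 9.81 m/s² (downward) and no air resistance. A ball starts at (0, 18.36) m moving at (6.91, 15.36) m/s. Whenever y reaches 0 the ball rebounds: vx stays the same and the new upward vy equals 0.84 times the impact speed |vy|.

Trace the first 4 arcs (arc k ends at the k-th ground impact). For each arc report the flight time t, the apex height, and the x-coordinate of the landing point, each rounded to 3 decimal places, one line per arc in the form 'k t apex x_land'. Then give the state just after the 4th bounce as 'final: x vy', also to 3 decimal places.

1 4.055 30.385 28.018
2 4.181 21.440 56.911
3 3.512 15.128 81.181
4 2.950 10.674 101.568
final: 101.568 12.156

Arc 1: start y=18.360, vy=15.360 → t=4.055, apex=30.385, x_land=28.018, impact vy=-24.416
  bounce: vy ← 0.84·24.416 = 20.510
Arc 2: start y=0.000, vy=20.510 → t=4.181, apex=21.440, x_land=56.911, impact vy=-20.510
  bounce: vy ← 0.84·20.510 = 17.228
Arc 3: start y=0.000, vy=17.228 → t=3.512, apex=15.128, x_land=81.181, impact vy=-17.228
  bounce: vy ← 0.84·17.228 = 14.472
Arc 4: start y=0.000, vy=14.472 → t=2.950, apex=10.674, x_land=101.568, impact vy=-14.472
  bounce: vy ← 0.84·14.472 = 12.156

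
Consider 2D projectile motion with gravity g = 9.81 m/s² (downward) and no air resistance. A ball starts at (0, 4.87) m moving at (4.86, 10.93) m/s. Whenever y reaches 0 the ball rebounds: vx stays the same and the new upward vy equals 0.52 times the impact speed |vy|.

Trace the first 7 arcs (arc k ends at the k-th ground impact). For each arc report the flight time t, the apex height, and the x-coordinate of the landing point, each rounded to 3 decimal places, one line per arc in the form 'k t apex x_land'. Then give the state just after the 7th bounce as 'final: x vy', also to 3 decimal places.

1 2.609 10.959 12.679
2 1.555 2.963 20.234
3 0.808 0.801 24.163
4 0.420 0.217 26.206
5 0.219 0.059 27.268
6 0.114 0.016 27.820
7 0.059 0.004 28.108
final: 28.108 0.151

Arc 1: start y=4.870, vy=10.930 → t=2.609, apex=10.959, x_land=12.679, impact vy=-14.663
  bounce: vy ← 0.52·14.663 = 7.625
Arc 2: start y=0.000, vy=7.625 → t=1.555, apex=2.963, x_land=20.234, impact vy=-7.625
  bounce: vy ← 0.52·7.625 = 3.965
Arc 3: start y=0.000, vy=3.965 → t=0.808, apex=0.801, x_land=24.163, impact vy=-3.965
  bounce: vy ← 0.52·3.965 = 2.062
Arc 4: start y=0.000, vy=2.062 → t=0.420, apex=0.217, x_land=26.206, impact vy=-2.062
  bounce: vy ← 0.52·2.062 = 1.072
Arc 5: start y=0.000, vy=1.072 → t=0.219, apex=0.059, x_land=27.268, impact vy=-1.072
  bounce: vy ← 0.52·1.072 = 0.558
Arc 6: start y=0.000, vy=0.558 → t=0.114, apex=0.016, x_land=27.820, impact vy=-0.558
  bounce: vy ← 0.52·0.558 = 0.290
Arc 7: start y=0.000, vy=0.290 → t=0.059, apex=0.004, x_land=28.108, impact vy=-0.290
  bounce: vy ← 0.52·0.290 = 0.151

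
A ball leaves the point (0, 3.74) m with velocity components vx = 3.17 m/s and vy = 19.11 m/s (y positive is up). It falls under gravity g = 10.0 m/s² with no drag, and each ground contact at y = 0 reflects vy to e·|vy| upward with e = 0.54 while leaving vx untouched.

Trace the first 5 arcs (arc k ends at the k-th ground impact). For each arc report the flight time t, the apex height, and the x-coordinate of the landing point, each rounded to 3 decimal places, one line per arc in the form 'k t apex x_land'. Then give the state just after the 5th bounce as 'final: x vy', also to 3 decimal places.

1 4.009 22.000 12.707
2 2.265 6.415 19.889
3 1.223 1.871 23.767
4 0.661 0.545 25.861
5 0.357 0.159 26.991
final: 26.991 0.963

Arc 1: start y=3.740, vy=19.110 → t=4.009, apex=22.000, x_land=12.707, impact vy=-20.976
  bounce: vy ← 0.54·20.976 = 11.327
Arc 2: start y=0.000, vy=11.327 → t=2.265, apex=6.415, x_land=19.889, impact vy=-11.327
  bounce: vy ← 0.54·11.327 = 6.117
Arc 3: start y=0.000, vy=6.117 → t=1.223, apex=1.871, x_land=23.767, impact vy=-6.117
  bounce: vy ← 0.54·6.117 = 3.303
Arc 4: start y=0.000, vy=3.303 → t=0.661, apex=0.545, x_land=25.861, impact vy=-3.303
  bounce: vy ← 0.54·3.303 = 1.784
Arc 5: start y=0.000, vy=1.784 → t=0.357, apex=0.159, x_land=26.991, impact vy=-1.784
  bounce: vy ← 0.54·1.784 = 0.963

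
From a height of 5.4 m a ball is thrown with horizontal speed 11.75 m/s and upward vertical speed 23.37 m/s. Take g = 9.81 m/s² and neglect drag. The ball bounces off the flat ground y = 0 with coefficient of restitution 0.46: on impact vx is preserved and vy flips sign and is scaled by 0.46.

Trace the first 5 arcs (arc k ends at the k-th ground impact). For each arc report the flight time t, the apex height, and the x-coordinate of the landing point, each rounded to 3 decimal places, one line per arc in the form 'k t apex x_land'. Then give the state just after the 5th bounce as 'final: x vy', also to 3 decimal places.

1 4.985 33.237 58.578
2 2.395 7.033 86.717
3 1.102 1.488 99.662
4 0.507 0.315 105.616
5 0.233 0.067 108.355
final: 108.355 0.526

Arc 1: start y=5.400, vy=23.370 → t=4.985, apex=33.237, x_land=58.578, impact vy=-25.536
  bounce: vy ← 0.46·25.536 = 11.747
Arc 2: start y=0.000, vy=11.747 → t=2.395, apex=7.033, x_land=86.717, impact vy=-11.747
  bounce: vy ← 0.46·11.747 = 5.403
Arc 3: start y=0.000, vy=5.403 → t=1.102, apex=1.488, x_land=99.662, impact vy=-5.403
  bounce: vy ← 0.46·5.403 = 2.486
Arc 4: start y=0.000, vy=2.486 → t=0.507, apex=0.315, x_land=105.616, impact vy=-2.486
  bounce: vy ← 0.46·2.486 = 1.143
Arc 5: start y=0.000, vy=1.143 → t=0.233, apex=0.067, x_land=108.355, impact vy=-1.143
  bounce: vy ← 0.46·1.143 = 0.526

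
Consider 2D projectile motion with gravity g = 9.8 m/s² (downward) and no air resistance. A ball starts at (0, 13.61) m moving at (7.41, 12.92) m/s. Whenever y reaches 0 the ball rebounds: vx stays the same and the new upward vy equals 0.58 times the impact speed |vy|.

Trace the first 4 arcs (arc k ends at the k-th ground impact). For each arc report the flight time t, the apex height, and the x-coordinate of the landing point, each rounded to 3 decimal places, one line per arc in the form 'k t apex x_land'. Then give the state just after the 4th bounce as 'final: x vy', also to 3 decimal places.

Arc 1: start y=13.610, vy=12.920 → t=3.443, apex=22.127, x_land=25.515, impact vy=-20.825
  bounce: vy ← 0.58·20.825 = 12.079
Arc 2: start y=0.000, vy=12.079 → t=2.465, apex=7.443, x_land=43.781, impact vy=-12.079
  bounce: vy ← 0.58·12.079 = 7.006
Arc 3: start y=0.000, vy=7.006 → t=1.430, apex=2.504, x_land=54.375, impact vy=-7.006
  bounce: vy ← 0.58·7.006 = 4.063
Arc 4: start y=0.000, vy=4.063 → t=0.829, apex=0.842, x_land=60.520, impact vy=-4.063
  bounce: vy ← 0.58·4.063 = 2.357

1 3.443 22.127 25.515
2 2.465 7.443 43.781
3 1.430 2.504 54.375
4 0.829 0.842 60.520
final: 60.520 2.357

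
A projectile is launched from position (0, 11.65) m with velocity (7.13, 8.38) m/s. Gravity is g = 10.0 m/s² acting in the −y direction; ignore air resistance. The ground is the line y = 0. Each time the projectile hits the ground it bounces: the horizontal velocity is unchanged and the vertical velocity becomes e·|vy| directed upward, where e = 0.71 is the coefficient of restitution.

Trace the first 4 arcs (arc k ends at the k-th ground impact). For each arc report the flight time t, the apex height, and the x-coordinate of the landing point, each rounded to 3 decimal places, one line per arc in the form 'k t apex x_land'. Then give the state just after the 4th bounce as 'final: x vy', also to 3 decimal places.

Arc 1: start y=11.650, vy=8.380 → t=2.579, apex=15.161, x_land=18.391, impact vy=-17.413
  bounce: vy ← 0.71·17.413 = 12.363
Arc 2: start y=0.000, vy=12.363 → t=2.473, apex=7.643, x_land=36.021, impact vy=-12.363
  bounce: vy ← 0.71·12.363 = 8.778
Arc 3: start y=0.000, vy=8.778 → t=1.756, apex=3.853, x_land=48.538, impact vy=-8.778
  bounce: vy ← 0.71·8.778 = 6.232
Arc 4: start y=0.000, vy=6.232 → t=1.246, apex=1.942, x_land=57.426, impact vy=-6.232
  bounce: vy ← 0.71·6.232 = 4.425

1 2.579 15.161 18.391
2 2.473 7.643 36.021
3 1.756 3.853 48.538
4 1.246 1.942 57.426
final: 57.426 4.425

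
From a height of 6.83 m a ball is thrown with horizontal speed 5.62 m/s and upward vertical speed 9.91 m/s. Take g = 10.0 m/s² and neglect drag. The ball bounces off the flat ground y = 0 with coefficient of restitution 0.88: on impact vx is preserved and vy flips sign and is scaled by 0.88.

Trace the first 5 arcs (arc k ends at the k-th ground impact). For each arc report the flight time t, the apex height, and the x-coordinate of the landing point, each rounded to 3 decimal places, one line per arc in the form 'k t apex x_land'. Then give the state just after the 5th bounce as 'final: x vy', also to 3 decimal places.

Arc 1: start y=6.830, vy=9.910 → t=2.523, apex=11.740, x_land=14.181, impact vy=-15.323
  bounce: vy ← 0.88·15.323 = 13.485
Arc 2: start y=0.000, vy=13.485 → t=2.697, apex=9.092, x_land=29.338, impact vy=-13.485
  bounce: vy ← 0.88·13.485 = 11.866
Arc 3: start y=0.000, vy=11.866 → t=2.373, apex=7.041, x_land=42.676, impact vy=-11.866
  bounce: vy ← 0.88·11.866 = 10.443
Arc 4: start y=0.000, vy=10.443 → t=2.089, apex=5.452, x_land=54.413, impact vy=-10.443
  bounce: vy ← 0.88·10.443 = 9.189
Arc 5: start y=0.000, vy=9.189 → t=1.838, apex=4.222, x_land=64.742, impact vy=-9.189
  bounce: vy ← 0.88·9.189 = 8.087

1 2.523 11.740 14.181
2 2.697 9.092 29.338
3 2.373 7.041 42.676
4 2.089 5.452 54.413
5 1.838 4.222 64.742
final: 64.742 8.087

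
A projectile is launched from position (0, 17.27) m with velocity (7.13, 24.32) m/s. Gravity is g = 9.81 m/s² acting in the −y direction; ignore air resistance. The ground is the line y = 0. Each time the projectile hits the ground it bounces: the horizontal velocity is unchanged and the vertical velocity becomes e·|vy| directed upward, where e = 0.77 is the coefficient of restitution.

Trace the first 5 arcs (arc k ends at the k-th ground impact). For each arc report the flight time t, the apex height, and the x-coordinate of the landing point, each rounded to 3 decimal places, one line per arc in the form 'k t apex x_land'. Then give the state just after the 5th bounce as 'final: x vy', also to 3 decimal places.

1 5.588 47.416 39.844
2 4.788 28.113 73.983
3 3.687 16.668 100.271
4 2.839 9.883 120.512
5 2.186 5.859 136.097
final: 136.097 8.256

Arc 1: start y=17.270, vy=24.320 → t=5.588, apex=47.416, x_land=39.844, impact vy=-30.501
  bounce: vy ← 0.77·30.501 = 23.486
Arc 2: start y=0.000, vy=23.486 → t=4.788, apex=28.113, x_land=73.983, impact vy=-23.486
  bounce: vy ← 0.77·23.486 = 18.084
Arc 3: start y=0.000, vy=18.084 → t=3.687, apex=16.668, x_land=100.271, impact vy=-18.084
  bounce: vy ← 0.77·18.084 = 13.925
Arc 4: start y=0.000, vy=13.925 → t=2.839, apex=9.883, x_land=120.512, impact vy=-13.925
  bounce: vy ← 0.77·13.925 = 10.722
Arc 5: start y=0.000, vy=10.722 → t=2.186, apex=5.859, x_land=136.097, impact vy=-10.722
  bounce: vy ← 0.77·10.722 = 8.256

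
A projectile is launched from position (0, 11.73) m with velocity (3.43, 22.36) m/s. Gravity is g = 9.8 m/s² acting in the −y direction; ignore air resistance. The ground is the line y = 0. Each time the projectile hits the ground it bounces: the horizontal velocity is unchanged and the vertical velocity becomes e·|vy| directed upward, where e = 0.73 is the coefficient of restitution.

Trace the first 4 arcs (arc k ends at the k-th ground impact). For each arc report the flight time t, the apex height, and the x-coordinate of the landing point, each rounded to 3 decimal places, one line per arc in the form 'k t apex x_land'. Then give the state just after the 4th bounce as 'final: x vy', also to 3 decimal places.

Arc 1: start y=11.730, vy=22.360 → t=5.038, apex=37.239, x_land=17.282, impact vy=-27.016
  bounce: vy ← 0.73·27.016 = 19.722
Arc 2: start y=0.000, vy=19.722 → t=4.025, apex=19.844, x_land=31.087, impact vy=-19.722
  bounce: vy ← 0.73·19.722 = 14.397
Arc 3: start y=0.000, vy=14.397 → t=2.938, apex=10.575, x_land=41.165, impact vy=-14.397
  bounce: vy ← 0.73·14.397 = 10.510
Arc 4: start y=0.000, vy=10.510 → t=2.145, apex=5.635, x_land=48.522, impact vy=-10.510
  bounce: vy ← 0.73·10.510 = 7.672

1 5.038 37.239 17.282
2 4.025 19.844 31.087
3 2.938 10.575 41.165
4 2.145 5.635 48.522
final: 48.522 7.672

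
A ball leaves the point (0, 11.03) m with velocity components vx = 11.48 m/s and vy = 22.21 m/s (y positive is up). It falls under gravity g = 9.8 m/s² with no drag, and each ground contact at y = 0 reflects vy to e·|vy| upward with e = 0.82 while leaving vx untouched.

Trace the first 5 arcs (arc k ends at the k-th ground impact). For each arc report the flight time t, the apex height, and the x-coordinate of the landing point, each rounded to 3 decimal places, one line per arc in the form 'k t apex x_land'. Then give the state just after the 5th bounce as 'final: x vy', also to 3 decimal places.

Arc 1: start y=11.030, vy=22.210 → t=4.984, apex=36.198, x_land=57.220, impact vy=-26.636
  bounce: vy ← 0.82·26.636 = 21.841
Arc 2: start y=0.000, vy=21.841 → t=4.457, apex=24.339, x_land=108.391, impact vy=-21.841
  bounce: vy ← 0.82·21.841 = 17.910
Arc 3: start y=0.000, vy=17.910 → t=3.655, apex=16.366, x_land=150.351, impact vy=-17.910
  bounce: vy ← 0.82·17.910 = 14.686
Arc 4: start y=0.000, vy=14.686 → t=2.997, apex=11.004, x_land=184.759, impact vy=-14.686
  bounce: vy ← 0.82·14.686 = 12.043
Arc 5: start y=0.000, vy=12.043 → t=2.458, apex=7.399, x_land=212.973, impact vy=-12.043
  bounce: vy ← 0.82·12.043 = 9.875

1 4.984 36.198 57.220
2 4.457 24.339 108.391
3 3.655 16.366 150.351
4 2.997 11.004 184.759
5 2.458 7.399 212.973
final: 212.973 9.875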